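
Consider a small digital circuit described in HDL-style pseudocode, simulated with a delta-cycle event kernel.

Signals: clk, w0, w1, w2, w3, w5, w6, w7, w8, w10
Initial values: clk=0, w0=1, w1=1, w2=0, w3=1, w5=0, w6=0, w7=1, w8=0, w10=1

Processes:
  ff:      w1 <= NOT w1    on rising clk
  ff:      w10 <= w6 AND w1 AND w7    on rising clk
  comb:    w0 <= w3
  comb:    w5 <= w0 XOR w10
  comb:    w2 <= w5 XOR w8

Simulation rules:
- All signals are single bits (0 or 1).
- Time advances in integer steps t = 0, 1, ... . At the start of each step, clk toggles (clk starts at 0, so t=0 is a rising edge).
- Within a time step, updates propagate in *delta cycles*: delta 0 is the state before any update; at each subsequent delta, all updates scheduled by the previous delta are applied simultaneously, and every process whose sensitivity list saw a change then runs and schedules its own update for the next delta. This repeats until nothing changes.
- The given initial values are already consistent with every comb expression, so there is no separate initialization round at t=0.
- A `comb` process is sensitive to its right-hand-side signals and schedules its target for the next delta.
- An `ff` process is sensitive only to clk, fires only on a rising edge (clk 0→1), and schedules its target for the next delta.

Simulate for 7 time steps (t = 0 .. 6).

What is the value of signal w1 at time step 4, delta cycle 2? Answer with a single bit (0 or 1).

0

[bits: w6,w7,w0,w10,w1,w8,clk,w3,w5,w2]
t=0: Δ0=0111100100 Δ1=0111101100 Δ2=0110001100 Δ3=0110001110 Δ4=0110001111 | 4Δ
t=1: Δ0=0110001111 Δ1=0110000111 | 1Δ
t=2: Δ0=0110000111 Δ1=0110001111 Δ2=0110101111 | 2Δ
t=3: Δ0=0110101111 Δ1=0110100111 | 1Δ
t=4: Δ0=0110100111 Δ1=0110101111 Δ2=0110001111 | 2Δ
t=5: Δ0=0110001111 Δ1=0110000111 | 1Δ
t=6: Δ0=0110000111 Δ1=0110001111 Δ2=0110101111 | 2Δ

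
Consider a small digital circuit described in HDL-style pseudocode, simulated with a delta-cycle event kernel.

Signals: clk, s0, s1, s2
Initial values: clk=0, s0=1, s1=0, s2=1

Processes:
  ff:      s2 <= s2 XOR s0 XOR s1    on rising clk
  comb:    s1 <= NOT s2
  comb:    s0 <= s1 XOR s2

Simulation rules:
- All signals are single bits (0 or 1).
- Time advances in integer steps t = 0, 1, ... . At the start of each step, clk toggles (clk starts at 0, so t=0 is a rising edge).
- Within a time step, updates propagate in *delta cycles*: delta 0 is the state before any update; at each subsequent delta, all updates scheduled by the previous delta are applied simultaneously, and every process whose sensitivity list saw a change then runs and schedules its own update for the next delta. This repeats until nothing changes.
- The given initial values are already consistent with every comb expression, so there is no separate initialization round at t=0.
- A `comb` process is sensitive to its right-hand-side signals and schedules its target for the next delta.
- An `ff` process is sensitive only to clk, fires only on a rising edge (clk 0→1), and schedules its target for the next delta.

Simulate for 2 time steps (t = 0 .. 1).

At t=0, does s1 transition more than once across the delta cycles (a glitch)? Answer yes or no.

t0.Δ0 clk=0 s1=0 s0=1 s2=1
t0.Δ1 clk=1 s1=0 s0=1 s2=1
t0.Δ2 clk=1 s1=0 s0=1 s2=0
t0.Δ3 clk=1 s1=1 s0=0 s2=0
t0.Δ4 clk=1 s1=1 s0=1 s2=0
t1.Δ0 clk=1 s1=1 s0=1 s2=0
t1.Δ1 clk=0 s1=1 s0=1 s2=0

no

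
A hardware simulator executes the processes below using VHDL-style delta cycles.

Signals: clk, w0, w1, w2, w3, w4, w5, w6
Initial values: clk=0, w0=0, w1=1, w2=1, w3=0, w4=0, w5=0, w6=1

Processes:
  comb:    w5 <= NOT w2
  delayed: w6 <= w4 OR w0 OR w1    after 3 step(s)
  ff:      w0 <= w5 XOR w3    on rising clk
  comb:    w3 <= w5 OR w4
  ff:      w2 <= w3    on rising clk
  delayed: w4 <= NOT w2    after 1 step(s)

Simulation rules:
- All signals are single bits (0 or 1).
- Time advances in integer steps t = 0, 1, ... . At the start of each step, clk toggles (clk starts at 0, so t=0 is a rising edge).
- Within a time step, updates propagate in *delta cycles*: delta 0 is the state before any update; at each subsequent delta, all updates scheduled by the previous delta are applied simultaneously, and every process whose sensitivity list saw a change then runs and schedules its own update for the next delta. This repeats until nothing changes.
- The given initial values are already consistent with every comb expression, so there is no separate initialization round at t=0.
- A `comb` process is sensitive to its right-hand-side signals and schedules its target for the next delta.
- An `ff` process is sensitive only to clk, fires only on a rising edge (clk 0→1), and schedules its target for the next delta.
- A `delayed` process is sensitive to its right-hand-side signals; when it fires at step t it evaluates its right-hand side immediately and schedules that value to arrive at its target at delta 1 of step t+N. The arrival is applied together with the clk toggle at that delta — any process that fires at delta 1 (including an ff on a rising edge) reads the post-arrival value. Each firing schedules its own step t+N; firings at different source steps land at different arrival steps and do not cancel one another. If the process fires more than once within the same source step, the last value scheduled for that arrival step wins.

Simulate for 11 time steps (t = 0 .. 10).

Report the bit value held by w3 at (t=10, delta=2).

1

[bits: w3,w4,w0,w5,w1,clk,w2,w6]
t=0: Δ0=00001011 Δ1=00001111 Δ2=00001101 Δ3=00011101 Δ4=10011101 | 4Δ
t=1: Δ0=10011101 Δ1=11011001 | 1Δ
t=2: Δ0=11011001 Δ1=11011101 Δ2=11011111 Δ3=11001111 | 3Δ
t=3: Δ0=11001111 Δ1=10001011 Δ2=00001011 | 2Δ
t=4: Δ0=00001011 Δ1=00001111 Δ2=00001101 Δ3=00011101 Δ4=10011101 | 4Δ
t=5: Δ0=10011101 Δ1=11011001 | 1Δ
t=6: Δ0=11011001 Δ1=11011101 Δ2=11011111 Δ3=11001111 | 3Δ
t=7: Δ0=11001111 Δ1=10001011 Δ2=00001011 | 2Δ
t=8: Δ0=00001011 Δ1=00001111 Δ2=00001101 Δ3=00011101 Δ4=10011101 | 4Δ
t=9: Δ0=10011101 Δ1=11011001 | 1Δ
t=10: Δ0=11011001 Δ1=11011101 Δ2=11011111 Δ3=11001111 | 3Δ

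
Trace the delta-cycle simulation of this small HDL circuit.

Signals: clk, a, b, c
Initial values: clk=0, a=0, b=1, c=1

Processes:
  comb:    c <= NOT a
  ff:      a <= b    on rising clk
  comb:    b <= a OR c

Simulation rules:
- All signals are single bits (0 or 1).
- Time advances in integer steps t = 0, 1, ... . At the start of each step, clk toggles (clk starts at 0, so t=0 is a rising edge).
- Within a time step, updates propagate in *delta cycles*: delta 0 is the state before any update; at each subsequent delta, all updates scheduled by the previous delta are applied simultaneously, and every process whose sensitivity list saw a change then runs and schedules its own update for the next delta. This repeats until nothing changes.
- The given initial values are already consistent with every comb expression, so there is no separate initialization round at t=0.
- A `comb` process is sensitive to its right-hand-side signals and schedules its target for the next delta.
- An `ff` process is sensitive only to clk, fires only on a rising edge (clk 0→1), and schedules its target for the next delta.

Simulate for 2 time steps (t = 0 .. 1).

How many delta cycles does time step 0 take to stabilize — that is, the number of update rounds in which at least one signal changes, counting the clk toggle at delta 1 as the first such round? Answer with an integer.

t=0 Δ0: b=1 c=1 a=0 clk=0
  Δ1: clk:0→1
  Δ2: a:0→1
  Δ3: c:1→0
  (3Δ to stable)
t=1 Δ0: b=1 c=0 a=1 clk=1
  Δ1: clk:1→0
  (1Δ to stable)

3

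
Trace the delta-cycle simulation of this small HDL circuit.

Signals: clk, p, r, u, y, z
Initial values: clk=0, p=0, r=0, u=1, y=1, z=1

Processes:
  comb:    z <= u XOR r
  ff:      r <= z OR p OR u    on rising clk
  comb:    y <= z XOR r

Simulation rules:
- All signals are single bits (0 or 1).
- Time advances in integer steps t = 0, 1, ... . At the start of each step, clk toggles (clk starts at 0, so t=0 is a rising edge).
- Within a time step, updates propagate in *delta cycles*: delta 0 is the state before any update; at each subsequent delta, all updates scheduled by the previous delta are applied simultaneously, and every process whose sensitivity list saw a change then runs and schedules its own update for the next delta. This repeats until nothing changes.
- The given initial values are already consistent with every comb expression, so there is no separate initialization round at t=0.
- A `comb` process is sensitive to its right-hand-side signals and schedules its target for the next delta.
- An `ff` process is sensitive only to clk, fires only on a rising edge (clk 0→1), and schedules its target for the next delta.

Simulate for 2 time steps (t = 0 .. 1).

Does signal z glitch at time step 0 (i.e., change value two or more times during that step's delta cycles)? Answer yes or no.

no

t=0 Δ0: u=1 r=0 clk=0 y=1 p=0 z=1
  Δ1: clk:0→1
  Δ2: r:0→1
  Δ3: y:1→0, z:1→0
  Δ4: y:0→1
  (4Δ to stable)
t=1 Δ0: u=1 r=1 clk=1 y=1 p=0 z=0
  Δ1: clk:1→0
  (1Δ to stable)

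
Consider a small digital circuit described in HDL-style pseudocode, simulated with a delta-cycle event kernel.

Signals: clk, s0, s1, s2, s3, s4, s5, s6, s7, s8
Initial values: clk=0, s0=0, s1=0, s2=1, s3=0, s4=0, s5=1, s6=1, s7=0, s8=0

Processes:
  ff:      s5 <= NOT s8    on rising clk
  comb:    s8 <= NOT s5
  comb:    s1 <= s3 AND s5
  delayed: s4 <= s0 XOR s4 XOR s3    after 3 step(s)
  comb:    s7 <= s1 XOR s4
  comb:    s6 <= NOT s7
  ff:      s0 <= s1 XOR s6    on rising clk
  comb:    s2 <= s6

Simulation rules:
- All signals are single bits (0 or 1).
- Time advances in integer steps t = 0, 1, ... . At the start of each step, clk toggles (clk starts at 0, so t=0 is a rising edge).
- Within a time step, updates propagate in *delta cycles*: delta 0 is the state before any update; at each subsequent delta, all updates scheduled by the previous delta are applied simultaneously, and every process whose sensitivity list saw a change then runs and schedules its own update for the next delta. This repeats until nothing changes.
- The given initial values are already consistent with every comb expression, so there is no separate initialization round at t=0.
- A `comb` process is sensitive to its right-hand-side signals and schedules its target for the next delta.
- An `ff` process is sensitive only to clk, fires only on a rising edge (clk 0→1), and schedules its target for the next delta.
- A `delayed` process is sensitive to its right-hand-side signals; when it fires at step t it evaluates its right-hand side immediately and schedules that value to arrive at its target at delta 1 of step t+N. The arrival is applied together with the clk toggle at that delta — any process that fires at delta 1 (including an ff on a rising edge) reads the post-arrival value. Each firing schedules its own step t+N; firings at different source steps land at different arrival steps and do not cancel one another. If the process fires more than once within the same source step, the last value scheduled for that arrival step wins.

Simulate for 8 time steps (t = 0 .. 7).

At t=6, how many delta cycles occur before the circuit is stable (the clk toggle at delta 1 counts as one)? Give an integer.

t0.Δ0 clk=0 s2=1 s4=0 s8=0 s3=0 s7=0 s1=0 s6=1 s5=1 s0=0
t0.Δ1 clk=1 s2=1 s4=0 s8=0 s3=0 s7=0 s1=0 s6=1 s5=1 s0=0
t0.Δ2 clk=1 s2=1 s4=0 s8=0 s3=0 s7=0 s1=0 s6=1 s5=1 s0=1
t1.Δ0 clk=1 s2=1 s4=0 s8=0 s3=0 s7=0 s1=0 s6=1 s5=1 s0=1
t1.Δ1 clk=0 s2=1 s4=0 s8=0 s3=0 s7=0 s1=0 s6=1 s5=1 s0=1
t2.Δ0 clk=0 s2=1 s4=0 s8=0 s3=0 s7=0 s1=0 s6=1 s5=1 s0=1
t2.Δ1 clk=1 s2=1 s4=0 s8=0 s3=0 s7=0 s1=0 s6=1 s5=1 s0=1
t3.Δ0 clk=1 s2=1 s4=0 s8=0 s3=0 s7=0 s1=0 s6=1 s5=1 s0=1
t3.Δ1 clk=0 s2=1 s4=1 s8=0 s3=0 s7=0 s1=0 s6=1 s5=1 s0=1
t3.Δ2 clk=0 s2=1 s4=1 s8=0 s3=0 s7=1 s1=0 s6=1 s5=1 s0=1
t3.Δ3 clk=0 s2=1 s4=1 s8=0 s3=0 s7=1 s1=0 s6=0 s5=1 s0=1
t3.Δ4 clk=0 s2=0 s4=1 s8=0 s3=0 s7=1 s1=0 s6=0 s5=1 s0=1
t4.Δ0 clk=0 s2=0 s4=1 s8=0 s3=0 s7=1 s1=0 s6=0 s5=1 s0=1
t4.Δ1 clk=1 s2=0 s4=1 s8=0 s3=0 s7=1 s1=0 s6=0 s5=1 s0=1
t4.Δ2 clk=1 s2=0 s4=1 s8=0 s3=0 s7=1 s1=0 s6=0 s5=1 s0=0
t5.Δ0 clk=1 s2=0 s4=1 s8=0 s3=0 s7=1 s1=0 s6=0 s5=1 s0=0
t5.Δ1 clk=0 s2=0 s4=1 s8=0 s3=0 s7=1 s1=0 s6=0 s5=1 s0=0
t6.Δ0 clk=0 s2=0 s4=1 s8=0 s3=0 s7=1 s1=0 s6=0 s5=1 s0=0
t6.Δ1 clk=1 s2=0 s4=0 s8=0 s3=0 s7=1 s1=0 s6=0 s5=1 s0=0
t6.Δ2 clk=1 s2=0 s4=0 s8=0 s3=0 s7=0 s1=0 s6=0 s5=1 s0=0
t6.Δ3 clk=1 s2=0 s4=0 s8=0 s3=0 s7=0 s1=0 s6=1 s5=1 s0=0
t6.Δ4 clk=1 s2=1 s4=0 s8=0 s3=0 s7=0 s1=0 s6=1 s5=1 s0=0
t7.Δ0 clk=1 s2=1 s4=0 s8=0 s3=0 s7=0 s1=0 s6=1 s5=1 s0=0
t7.Δ1 clk=0 s2=1 s4=1 s8=0 s3=0 s7=0 s1=0 s6=1 s5=1 s0=0
t7.Δ2 clk=0 s2=1 s4=1 s8=0 s3=0 s7=1 s1=0 s6=1 s5=1 s0=0
t7.Δ3 clk=0 s2=1 s4=1 s8=0 s3=0 s7=1 s1=0 s6=0 s5=1 s0=0
t7.Δ4 clk=0 s2=0 s4=1 s8=0 s3=0 s7=1 s1=0 s6=0 s5=1 s0=0

4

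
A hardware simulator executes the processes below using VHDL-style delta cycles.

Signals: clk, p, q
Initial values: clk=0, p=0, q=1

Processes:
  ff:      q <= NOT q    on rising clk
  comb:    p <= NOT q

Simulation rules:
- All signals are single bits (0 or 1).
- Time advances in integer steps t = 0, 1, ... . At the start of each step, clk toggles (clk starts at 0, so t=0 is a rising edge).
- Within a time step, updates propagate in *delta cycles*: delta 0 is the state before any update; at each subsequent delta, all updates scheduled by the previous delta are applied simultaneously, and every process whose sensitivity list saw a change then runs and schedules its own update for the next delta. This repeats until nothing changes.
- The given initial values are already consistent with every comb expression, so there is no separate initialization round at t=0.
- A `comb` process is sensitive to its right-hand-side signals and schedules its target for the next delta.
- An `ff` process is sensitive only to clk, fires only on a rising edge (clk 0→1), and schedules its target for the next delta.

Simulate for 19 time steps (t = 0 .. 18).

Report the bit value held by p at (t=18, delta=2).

1

[bits: q,clk,p]
t=0: Δ0=100 Δ1=110 Δ2=010 Δ3=011 | 3Δ
t=1: Δ0=011 Δ1=001 | 1Δ
t=2: Δ0=001 Δ1=011 Δ2=111 Δ3=110 | 3Δ
t=3: Δ0=110 Δ1=100 | 1Δ
t=4: Δ0=100 Δ1=110 Δ2=010 Δ3=011 | 3Δ
t=5: Δ0=011 Δ1=001 | 1Δ
t=6: Δ0=001 Δ1=011 Δ2=111 Δ3=110 | 3Δ
t=7: Δ0=110 Δ1=100 | 1Δ
t=8: Δ0=100 Δ1=110 Δ2=010 Δ3=011 | 3Δ
t=9: Δ0=011 Δ1=001 | 1Δ
t=10: Δ0=001 Δ1=011 Δ2=111 Δ3=110 | 3Δ
t=11: Δ0=110 Δ1=100 | 1Δ
t=12: Δ0=100 Δ1=110 Δ2=010 Δ3=011 | 3Δ
t=13: Δ0=011 Δ1=001 | 1Δ
t=14: Δ0=001 Δ1=011 Δ2=111 Δ3=110 | 3Δ
t=15: Δ0=110 Δ1=100 | 1Δ
t=16: Δ0=100 Δ1=110 Δ2=010 Δ3=011 | 3Δ
t=17: Δ0=011 Δ1=001 | 1Δ
t=18: Δ0=001 Δ1=011 Δ2=111 Δ3=110 | 3Δ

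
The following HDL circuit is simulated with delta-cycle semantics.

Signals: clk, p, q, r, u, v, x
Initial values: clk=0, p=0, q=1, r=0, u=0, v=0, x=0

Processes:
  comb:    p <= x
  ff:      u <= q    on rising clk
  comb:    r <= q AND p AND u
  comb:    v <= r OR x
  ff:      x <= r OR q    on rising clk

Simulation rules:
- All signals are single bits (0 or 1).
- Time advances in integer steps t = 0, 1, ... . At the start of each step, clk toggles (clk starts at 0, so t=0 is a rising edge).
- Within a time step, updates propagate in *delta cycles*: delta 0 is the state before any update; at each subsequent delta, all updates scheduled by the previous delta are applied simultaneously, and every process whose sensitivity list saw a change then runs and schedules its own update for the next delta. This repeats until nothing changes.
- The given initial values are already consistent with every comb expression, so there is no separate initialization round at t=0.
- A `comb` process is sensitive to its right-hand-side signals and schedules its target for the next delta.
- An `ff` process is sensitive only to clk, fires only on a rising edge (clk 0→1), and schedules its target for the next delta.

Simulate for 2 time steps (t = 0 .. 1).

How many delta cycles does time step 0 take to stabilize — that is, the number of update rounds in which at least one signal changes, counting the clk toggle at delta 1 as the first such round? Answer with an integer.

[bits: v,x,u,clk,p,q,r]
t=0: Δ0=0000010 Δ1=0001010 Δ2=0111010 Δ3=1111110 Δ4=1111111 | 4Δ
t=1: Δ0=1111111 Δ1=1110111 | 1Δ

4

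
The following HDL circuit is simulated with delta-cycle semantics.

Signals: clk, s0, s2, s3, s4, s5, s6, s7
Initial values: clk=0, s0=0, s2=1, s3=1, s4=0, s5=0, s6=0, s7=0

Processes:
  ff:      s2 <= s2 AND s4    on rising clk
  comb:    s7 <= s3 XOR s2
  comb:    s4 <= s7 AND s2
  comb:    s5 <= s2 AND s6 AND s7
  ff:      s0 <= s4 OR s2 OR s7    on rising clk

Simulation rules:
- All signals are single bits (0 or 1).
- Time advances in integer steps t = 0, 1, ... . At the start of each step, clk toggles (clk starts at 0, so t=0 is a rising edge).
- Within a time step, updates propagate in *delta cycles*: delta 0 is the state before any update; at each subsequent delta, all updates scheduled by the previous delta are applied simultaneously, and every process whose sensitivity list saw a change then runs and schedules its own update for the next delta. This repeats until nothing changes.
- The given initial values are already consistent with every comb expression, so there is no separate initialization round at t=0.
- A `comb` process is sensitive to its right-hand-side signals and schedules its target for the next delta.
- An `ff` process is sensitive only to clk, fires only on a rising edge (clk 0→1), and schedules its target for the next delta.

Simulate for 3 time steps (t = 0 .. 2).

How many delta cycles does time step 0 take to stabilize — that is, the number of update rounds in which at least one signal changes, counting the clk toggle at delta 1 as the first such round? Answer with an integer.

t=0 Δ0: clk=0 s7=0 s4=0 s0=0 s5=0 s6=0 s2=1 s3=1
  Δ1: clk:0→1
  Δ2: s0:0→1, s2:1→0
  Δ3: s7:0→1
  (3Δ to stable)
t=1 Δ0: clk=1 s7=1 s4=0 s0=1 s5=0 s6=0 s2=0 s3=1
  Δ1: clk:1→0
  (1Δ to stable)
t=2 Δ0: clk=0 s7=1 s4=0 s0=1 s5=0 s6=0 s2=0 s3=1
  Δ1: clk:0→1
  (1Δ to stable)

3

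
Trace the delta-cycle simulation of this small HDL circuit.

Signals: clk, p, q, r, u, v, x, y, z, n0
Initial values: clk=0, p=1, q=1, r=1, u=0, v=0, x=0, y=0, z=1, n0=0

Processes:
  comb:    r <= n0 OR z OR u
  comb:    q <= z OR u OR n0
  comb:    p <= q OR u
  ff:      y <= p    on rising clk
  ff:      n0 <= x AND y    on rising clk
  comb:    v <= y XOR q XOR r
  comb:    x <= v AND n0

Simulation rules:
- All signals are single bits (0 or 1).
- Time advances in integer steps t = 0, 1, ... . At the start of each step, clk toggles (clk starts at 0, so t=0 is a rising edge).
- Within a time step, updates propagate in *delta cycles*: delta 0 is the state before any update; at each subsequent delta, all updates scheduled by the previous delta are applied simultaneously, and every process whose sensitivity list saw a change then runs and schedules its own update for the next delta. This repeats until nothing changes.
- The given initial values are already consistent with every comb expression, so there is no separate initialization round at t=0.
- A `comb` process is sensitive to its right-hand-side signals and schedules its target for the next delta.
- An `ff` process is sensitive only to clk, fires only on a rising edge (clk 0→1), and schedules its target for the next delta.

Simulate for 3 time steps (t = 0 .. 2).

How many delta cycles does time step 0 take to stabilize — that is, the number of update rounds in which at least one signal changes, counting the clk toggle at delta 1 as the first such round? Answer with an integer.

3

[bits: x,v,y,p,r,n0,clk,u,z,q]
t=0: Δ0=0001100011 Δ1=0001101011 Δ2=0011101011 Δ3=0111101011 | 3Δ
t=1: Δ0=0111101011 Δ1=0111100011 | 1Δ
t=2: Δ0=0111100011 Δ1=0111101011 | 1Δ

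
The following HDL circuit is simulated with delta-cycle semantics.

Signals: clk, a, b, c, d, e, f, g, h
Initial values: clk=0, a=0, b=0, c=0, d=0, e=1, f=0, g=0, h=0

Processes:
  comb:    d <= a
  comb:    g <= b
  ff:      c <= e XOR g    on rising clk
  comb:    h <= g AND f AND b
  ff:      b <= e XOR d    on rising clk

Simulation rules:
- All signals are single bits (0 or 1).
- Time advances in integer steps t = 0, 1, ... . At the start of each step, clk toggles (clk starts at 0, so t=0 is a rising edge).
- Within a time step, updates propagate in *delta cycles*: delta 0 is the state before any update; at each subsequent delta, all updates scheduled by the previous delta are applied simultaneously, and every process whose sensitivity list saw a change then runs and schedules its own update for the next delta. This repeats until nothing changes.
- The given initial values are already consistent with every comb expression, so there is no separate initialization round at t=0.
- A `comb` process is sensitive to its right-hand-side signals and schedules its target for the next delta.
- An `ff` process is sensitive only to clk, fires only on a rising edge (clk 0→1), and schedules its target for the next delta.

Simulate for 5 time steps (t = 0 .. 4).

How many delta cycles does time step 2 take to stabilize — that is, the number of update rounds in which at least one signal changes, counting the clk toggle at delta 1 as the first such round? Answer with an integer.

2

t=0 Δ0: b=0 d=0 c=0 clk=0 e=1 f=0 g=0 a=0 h=0
  Δ1: clk:0→1
  Δ2: b:0→1, c:0→1
  Δ3: g:0→1
  (3Δ to stable)
t=1 Δ0: b=1 d=0 c=1 clk=1 e=1 f=0 g=1 a=0 h=0
  Δ1: clk:1→0
  (1Δ to stable)
t=2 Δ0: b=1 d=0 c=1 clk=0 e=1 f=0 g=1 a=0 h=0
  Δ1: clk:0→1
  Δ2: c:1→0
  (2Δ to stable)
t=3 Δ0: b=1 d=0 c=0 clk=1 e=1 f=0 g=1 a=0 h=0
  Δ1: clk:1→0
  (1Δ to stable)
t=4 Δ0: b=1 d=0 c=0 clk=0 e=1 f=0 g=1 a=0 h=0
  Δ1: clk:0→1
  (1Δ to stable)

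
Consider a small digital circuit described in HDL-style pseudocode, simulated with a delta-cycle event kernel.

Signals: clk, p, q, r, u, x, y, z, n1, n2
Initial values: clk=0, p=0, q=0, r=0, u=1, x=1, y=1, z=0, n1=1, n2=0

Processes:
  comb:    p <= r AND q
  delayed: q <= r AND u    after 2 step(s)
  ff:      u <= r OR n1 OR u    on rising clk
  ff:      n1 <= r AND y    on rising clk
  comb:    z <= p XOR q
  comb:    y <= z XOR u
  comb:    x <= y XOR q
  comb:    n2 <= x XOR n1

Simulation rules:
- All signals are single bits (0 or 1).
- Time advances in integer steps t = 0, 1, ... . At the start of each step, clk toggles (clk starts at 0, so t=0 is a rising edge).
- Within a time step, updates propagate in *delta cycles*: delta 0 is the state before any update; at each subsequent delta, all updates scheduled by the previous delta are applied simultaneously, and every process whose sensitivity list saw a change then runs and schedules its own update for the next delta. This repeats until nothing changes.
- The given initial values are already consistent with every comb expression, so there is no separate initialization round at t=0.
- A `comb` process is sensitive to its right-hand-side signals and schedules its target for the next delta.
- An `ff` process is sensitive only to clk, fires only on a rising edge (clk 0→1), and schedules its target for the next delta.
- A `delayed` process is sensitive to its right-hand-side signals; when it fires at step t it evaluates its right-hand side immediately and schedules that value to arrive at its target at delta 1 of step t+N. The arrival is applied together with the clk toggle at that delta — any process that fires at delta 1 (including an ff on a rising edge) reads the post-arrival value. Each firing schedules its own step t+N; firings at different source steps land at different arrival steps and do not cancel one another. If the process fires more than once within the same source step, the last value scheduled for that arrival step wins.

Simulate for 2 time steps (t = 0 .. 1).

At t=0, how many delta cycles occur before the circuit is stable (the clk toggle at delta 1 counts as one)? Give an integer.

3

t=0 Δ0: q=0 r=0 x=1 p=0 y=1 n2=0 clk=0 u=1 n1=1 z=0
  Δ1: clk:0→1
  Δ2: n1:1→0
  Δ3: n2:0→1
  (3Δ to stable)
t=1 Δ0: q=0 r=0 x=1 p=0 y=1 n2=1 clk=1 u=1 n1=0 z=0
  Δ1: clk:1→0
  (1Δ to stable)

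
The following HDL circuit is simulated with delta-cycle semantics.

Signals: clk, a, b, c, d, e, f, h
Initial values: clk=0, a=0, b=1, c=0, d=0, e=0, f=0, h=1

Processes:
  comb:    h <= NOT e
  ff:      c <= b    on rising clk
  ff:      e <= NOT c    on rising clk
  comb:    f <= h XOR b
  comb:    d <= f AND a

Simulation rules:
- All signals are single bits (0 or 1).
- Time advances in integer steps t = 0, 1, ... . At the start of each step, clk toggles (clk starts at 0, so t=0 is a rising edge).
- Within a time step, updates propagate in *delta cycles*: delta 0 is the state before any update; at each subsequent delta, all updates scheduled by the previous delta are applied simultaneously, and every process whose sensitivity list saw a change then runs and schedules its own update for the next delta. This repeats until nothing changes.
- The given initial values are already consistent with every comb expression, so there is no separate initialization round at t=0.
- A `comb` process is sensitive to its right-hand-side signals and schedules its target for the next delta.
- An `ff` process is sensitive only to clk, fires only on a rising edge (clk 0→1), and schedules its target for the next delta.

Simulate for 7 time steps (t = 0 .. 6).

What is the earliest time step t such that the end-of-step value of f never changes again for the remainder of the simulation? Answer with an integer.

[bits: f,d,c,a,h,e,b,clk]
t=0: Δ0=00001010 Δ1=00001011 Δ2=00101111 Δ3=00100111 Δ4=10100111 | 4Δ
t=1: Δ0=10100111 Δ1=10100110 | 1Δ
t=2: Δ0=10100110 Δ1=10100111 Δ2=10100011 Δ3=10101011 Δ4=00101011 | 4Δ
t=3: Δ0=00101011 Δ1=00101010 | 1Δ
t=4: Δ0=00101010 Δ1=00101011 | 1Δ
t=5: Δ0=00101011 Δ1=00101010 | 1Δ
t=6: Δ0=00101010 Δ1=00101011 | 1Δ

2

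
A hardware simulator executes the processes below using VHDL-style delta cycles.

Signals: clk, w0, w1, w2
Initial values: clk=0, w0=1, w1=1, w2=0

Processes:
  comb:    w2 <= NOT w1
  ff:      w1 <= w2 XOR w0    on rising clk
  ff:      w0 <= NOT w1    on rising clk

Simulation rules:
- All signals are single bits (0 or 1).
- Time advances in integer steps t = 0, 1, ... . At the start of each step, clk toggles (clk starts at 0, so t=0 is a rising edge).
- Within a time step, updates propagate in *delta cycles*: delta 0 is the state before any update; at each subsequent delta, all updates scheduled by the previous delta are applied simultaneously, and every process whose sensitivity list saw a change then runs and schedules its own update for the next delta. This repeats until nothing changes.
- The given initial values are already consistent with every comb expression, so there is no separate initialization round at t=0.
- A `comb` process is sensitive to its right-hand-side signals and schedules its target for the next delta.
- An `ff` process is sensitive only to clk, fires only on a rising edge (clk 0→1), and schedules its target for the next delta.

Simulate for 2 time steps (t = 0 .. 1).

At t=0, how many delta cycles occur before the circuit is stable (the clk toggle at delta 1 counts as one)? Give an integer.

t=0 Δ0: w0=1 w2=0 clk=0 w1=1
  Δ1: clk:0→1
  Δ2: w0:1→0
  (2Δ to stable)
t=1 Δ0: w0=0 w2=0 clk=1 w1=1
  Δ1: clk:1→0
  (1Δ to stable)

2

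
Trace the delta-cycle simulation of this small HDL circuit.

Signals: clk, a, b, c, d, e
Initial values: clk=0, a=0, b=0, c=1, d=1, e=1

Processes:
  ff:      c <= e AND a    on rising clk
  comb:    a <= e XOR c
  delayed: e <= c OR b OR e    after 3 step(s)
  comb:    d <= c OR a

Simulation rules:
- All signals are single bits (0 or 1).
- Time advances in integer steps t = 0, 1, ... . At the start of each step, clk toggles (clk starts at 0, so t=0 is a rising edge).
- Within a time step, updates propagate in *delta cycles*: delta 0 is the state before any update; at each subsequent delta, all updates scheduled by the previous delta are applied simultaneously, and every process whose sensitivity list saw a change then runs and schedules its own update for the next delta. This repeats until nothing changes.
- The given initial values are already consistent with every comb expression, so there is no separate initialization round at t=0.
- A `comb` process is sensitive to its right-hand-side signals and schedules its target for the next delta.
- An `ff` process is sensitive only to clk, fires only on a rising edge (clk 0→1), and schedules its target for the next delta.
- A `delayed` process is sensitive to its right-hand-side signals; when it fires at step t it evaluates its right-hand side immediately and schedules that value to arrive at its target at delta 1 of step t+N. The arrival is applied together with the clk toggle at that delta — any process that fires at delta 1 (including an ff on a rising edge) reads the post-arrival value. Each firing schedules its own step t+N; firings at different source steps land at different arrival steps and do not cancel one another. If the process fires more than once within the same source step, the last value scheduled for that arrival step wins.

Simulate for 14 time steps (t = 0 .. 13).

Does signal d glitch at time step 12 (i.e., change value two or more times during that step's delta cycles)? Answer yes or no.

yes

t=0 Δ0: a=0 d=1 clk=0 e=1 c=1 b=0
  Δ1: clk:0→1
  Δ2: c:1→0
  Δ3: a:0→1, d:1→0
  Δ4: d:0→1
  (4Δ to stable)
t=1 Δ0: a=1 d=1 clk=1 e=1 c=0 b=0
  Δ1: clk:1→0
  (1Δ to stable)
t=2 Δ0: a=1 d=1 clk=0 e=1 c=0 b=0
  Δ1: clk:0→1
  Δ2: c:0→1
  Δ3: a:1→0
  (3Δ to stable)
t=3 Δ0: a=0 d=1 clk=1 e=1 c=1 b=0
  Δ1: clk:1→0
  (1Δ to stable)
t=4 Δ0: a=0 d=1 clk=0 e=1 c=1 b=0
  Δ1: clk:0→1
  Δ2: c:1→0
  Δ3: a:0→1, d:1→0
  Δ4: d:0→1
  (4Δ to stable)
t=5 Δ0: a=1 d=1 clk=1 e=1 c=0 b=0
  Δ1: clk:1→0
  (1Δ to stable)
t=6 Δ0: a=1 d=1 clk=0 e=1 c=0 b=0
  Δ1: clk:0→1
  Δ2: c:0→1
  Δ3: a:1→0
  (3Δ to stable)
t=7 Δ0: a=0 d=1 clk=1 e=1 c=1 b=0
  Δ1: clk:1→0
  (1Δ to stable)
t=8 Δ0: a=0 d=1 clk=0 e=1 c=1 b=0
  Δ1: clk:0→1
  Δ2: c:1→0
  Δ3: a:0→1, d:1→0
  Δ4: d:0→1
  (4Δ to stable)
t=9 Δ0: a=1 d=1 clk=1 e=1 c=0 b=0
  Δ1: clk:1→0
  (1Δ to stable)
t=10 Δ0: a=1 d=1 clk=0 e=1 c=0 b=0
  Δ1: clk:0→1
  Δ2: c:0→1
  Δ3: a:1→0
  (3Δ to stable)
t=11 Δ0: a=0 d=1 clk=1 e=1 c=1 b=0
  Δ1: clk:1→0
  (1Δ to stable)
t=12 Δ0: a=0 d=1 clk=0 e=1 c=1 b=0
  Δ1: clk:0→1
  Δ2: c:1→0
  Δ3: a:0→1, d:1→0
  Δ4: d:0→1
  (4Δ to stable)
t=13 Δ0: a=1 d=1 clk=1 e=1 c=0 b=0
  Δ1: clk:1→0
  (1Δ to stable)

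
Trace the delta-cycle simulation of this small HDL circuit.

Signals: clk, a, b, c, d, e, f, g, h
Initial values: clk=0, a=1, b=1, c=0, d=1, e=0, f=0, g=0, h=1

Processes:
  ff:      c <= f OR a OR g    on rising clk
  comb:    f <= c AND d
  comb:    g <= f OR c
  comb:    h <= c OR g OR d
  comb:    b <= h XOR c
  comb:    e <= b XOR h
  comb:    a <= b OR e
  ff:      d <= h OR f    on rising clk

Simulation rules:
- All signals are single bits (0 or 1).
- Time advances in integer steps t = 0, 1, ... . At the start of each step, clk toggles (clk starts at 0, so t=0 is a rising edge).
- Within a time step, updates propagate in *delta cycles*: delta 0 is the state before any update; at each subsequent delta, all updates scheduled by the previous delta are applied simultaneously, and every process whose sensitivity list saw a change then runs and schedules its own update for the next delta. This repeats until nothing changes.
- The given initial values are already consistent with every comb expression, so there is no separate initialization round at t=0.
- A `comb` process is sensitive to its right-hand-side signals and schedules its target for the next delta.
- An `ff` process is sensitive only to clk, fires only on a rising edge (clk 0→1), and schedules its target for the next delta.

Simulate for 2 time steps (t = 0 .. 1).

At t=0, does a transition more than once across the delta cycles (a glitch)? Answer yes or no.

yes

t=0 Δ0: f=0 h=1 g=0 clk=0 e=0 a=1 b=1 d=1 c=0
  Δ1: clk:0→1
  Δ2: c:0→1
  Δ3: f:0→1, g:0→1, b:1→0
  Δ4: e:0→1, a:1→0
  Δ5: a:0→1
  (5Δ to stable)
t=1 Δ0: f=1 h=1 g=1 clk=1 e=1 a=1 b=0 d=1 c=1
  Δ1: clk:1→0
  (1Δ to stable)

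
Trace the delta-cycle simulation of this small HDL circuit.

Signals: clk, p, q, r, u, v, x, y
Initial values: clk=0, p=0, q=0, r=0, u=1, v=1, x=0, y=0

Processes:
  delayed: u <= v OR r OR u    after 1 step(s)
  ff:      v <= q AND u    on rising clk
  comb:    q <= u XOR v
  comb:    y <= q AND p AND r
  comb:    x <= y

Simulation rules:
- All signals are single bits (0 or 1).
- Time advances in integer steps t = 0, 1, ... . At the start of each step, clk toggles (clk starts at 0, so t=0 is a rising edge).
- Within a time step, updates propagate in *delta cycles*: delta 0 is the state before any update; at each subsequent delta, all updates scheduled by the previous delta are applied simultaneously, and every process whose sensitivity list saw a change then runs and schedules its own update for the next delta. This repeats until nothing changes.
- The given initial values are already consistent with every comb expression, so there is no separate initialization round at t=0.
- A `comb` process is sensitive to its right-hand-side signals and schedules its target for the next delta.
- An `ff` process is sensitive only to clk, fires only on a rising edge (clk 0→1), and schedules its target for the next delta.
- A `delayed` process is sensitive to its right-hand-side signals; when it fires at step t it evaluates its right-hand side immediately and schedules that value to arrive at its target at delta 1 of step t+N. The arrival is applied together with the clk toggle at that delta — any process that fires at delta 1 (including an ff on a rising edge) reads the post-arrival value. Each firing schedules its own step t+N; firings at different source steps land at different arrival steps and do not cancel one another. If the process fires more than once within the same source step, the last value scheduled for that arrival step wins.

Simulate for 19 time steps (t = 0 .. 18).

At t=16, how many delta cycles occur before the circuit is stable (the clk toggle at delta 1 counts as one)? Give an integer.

3

t=0 Δ0: clk=0 x=0 p=0 r=0 y=0 u=1 q=0 v=1
  Δ1: clk:0→1
  Δ2: v:1→0
  Δ3: q:0→1
  (3Δ to stable)
t=1 Δ0: clk=1 x=0 p=0 r=0 y=0 u=1 q=1 v=0
  Δ1: clk:1→0
  (1Δ to stable)
t=2 Δ0: clk=0 x=0 p=0 r=0 y=0 u=1 q=1 v=0
  Δ1: clk:0→1
  Δ2: v:0→1
  Δ3: q:1→0
  (3Δ to stable)
t=3 Δ0: clk=1 x=0 p=0 r=0 y=0 u=1 q=0 v=1
  Δ1: clk:1→0
  (1Δ to stable)
t=4 Δ0: clk=0 x=0 p=0 r=0 y=0 u=1 q=0 v=1
  Δ1: clk:0→1
  Δ2: v:1→0
  Δ3: q:0→1
  (3Δ to stable)
t=5 Δ0: clk=1 x=0 p=0 r=0 y=0 u=1 q=1 v=0
  Δ1: clk:1→0
  (1Δ to stable)
t=6 Δ0: clk=0 x=0 p=0 r=0 y=0 u=1 q=1 v=0
  Δ1: clk:0→1
  Δ2: v:0→1
  Δ3: q:1→0
  (3Δ to stable)
t=7 Δ0: clk=1 x=0 p=0 r=0 y=0 u=1 q=0 v=1
  Δ1: clk:1→0
  (1Δ to stable)
t=8 Δ0: clk=0 x=0 p=0 r=0 y=0 u=1 q=0 v=1
  Δ1: clk:0→1
  Δ2: v:1→0
  Δ3: q:0→1
  (3Δ to stable)
t=9 Δ0: clk=1 x=0 p=0 r=0 y=0 u=1 q=1 v=0
  Δ1: clk:1→0
  (1Δ to stable)
t=10 Δ0: clk=0 x=0 p=0 r=0 y=0 u=1 q=1 v=0
  Δ1: clk:0→1
  Δ2: v:0→1
  Δ3: q:1→0
  (3Δ to stable)
t=11 Δ0: clk=1 x=0 p=0 r=0 y=0 u=1 q=0 v=1
  Δ1: clk:1→0
  (1Δ to stable)
t=12 Δ0: clk=0 x=0 p=0 r=0 y=0 u=1 q=0 v=1
  Δ1: clk:0→1
  Δ2: v:1→0
  Δ3: q:0→1
  (3Δ to stable)
t=13 Δ0: clk=1 x=0 p=0 r=0 y=0 u=1 q=1 v=0
  Δ1: clk:1→0
  (1Δ to stable)
t=14 Δ0: clk=0 x=0 p=0 r=0 y=0 u=1 q=1 v=0
  Δ1: clk:0→1
  Δ2: v:0→1
  Δ3: q:1→0
  (3Δ to stable)
t=15 Δ0: clk=1 x=0 p=0 r=0 y=0 u=1 q=0 v=1
  Δ1: clk:1→0
  (1Δ to stable)
t=16 Δ0: clk=0 x=0 p=0 r=0 y=0 u=1 q=0 v=1
  Δ1: clk:0→1
  Δ2: v:1→0
  Δ3: q:0→1
  (3Δ to stable)
t=17 Δ0: clk=1 x=0 p=0 r=0 y=0 u=1 q=1 v=0
  Δ1: clk:1→0
  (1Δ to stable)
t=18 Δ0: clk=0 x=0 p=0 r=0 y=0 u=1 q=1 v=0
  Δ1: clk:0→1
  Δ2: v:0→1
  Δ3: q:1→0
  (3Δ to stable)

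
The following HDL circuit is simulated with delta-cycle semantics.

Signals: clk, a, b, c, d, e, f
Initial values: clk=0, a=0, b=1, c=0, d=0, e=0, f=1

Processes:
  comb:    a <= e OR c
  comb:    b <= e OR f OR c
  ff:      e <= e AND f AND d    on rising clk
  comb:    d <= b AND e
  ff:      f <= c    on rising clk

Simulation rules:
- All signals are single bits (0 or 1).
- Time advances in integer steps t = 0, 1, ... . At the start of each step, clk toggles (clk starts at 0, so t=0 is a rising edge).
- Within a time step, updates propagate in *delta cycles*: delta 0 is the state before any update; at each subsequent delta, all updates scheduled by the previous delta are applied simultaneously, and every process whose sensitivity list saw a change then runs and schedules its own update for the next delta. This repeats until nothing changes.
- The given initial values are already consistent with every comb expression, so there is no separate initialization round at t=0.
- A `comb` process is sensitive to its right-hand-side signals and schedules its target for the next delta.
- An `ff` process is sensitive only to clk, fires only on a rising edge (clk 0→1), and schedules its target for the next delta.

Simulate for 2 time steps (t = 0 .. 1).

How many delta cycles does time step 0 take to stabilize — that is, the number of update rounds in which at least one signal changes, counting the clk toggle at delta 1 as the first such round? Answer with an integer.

3

[bits: b,a,d,clk,e,c,f]
t=0: Δ0=1000001 Δ1=1001001 Δ2=1001000 Δ3=0001000 | 3Δ
t=1: Δ0=0001000 Δ1=0000000 | 1Δ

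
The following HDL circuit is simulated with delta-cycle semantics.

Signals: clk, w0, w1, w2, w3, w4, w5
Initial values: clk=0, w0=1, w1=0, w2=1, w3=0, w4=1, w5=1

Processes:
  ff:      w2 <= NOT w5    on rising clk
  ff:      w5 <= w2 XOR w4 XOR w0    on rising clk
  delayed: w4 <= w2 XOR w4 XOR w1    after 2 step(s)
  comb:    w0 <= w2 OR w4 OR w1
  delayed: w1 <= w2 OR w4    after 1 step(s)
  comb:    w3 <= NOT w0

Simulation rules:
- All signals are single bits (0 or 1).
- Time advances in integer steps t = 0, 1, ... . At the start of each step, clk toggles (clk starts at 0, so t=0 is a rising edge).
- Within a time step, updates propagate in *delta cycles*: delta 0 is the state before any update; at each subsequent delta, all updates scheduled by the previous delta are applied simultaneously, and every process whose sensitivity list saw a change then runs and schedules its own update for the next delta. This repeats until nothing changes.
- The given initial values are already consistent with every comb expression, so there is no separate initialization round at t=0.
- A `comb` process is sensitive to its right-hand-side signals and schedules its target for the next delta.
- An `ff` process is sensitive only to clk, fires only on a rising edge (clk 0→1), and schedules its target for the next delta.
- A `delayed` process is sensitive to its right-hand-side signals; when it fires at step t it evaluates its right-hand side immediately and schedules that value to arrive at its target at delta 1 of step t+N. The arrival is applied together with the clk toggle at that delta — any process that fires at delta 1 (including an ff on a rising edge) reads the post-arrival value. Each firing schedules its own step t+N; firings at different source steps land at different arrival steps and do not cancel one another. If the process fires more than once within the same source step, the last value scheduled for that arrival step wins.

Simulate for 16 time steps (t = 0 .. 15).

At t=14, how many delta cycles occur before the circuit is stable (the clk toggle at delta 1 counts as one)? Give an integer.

2

t0.Δ0 w0=1 w5=1 w4=1 w1=0 clk=0 w2=1 w3=0
t0.Δ1 w0=1 w5=1 w4=1 w1=0 clk=1 w2=1 w3=0
t0.Δ2 w0=1 w5=1 w4=1 w1=0 clk=1 w2=0 w3=0
t1.Δ0 w0=1 w5=1 w4=1 w1=0 clk=1 w2=0 w3=0
t1.Δ1 w0=1 w5=1 w4=1 w1=1 clk=0 w2=0 w3=0
t2.Δ0 w0=1 w5=1 w4=1 w1=1 clk=0 w2=0 w3=0
t2.Δ1 w0=1 w5=1 w4=1 w1=1 clk=1 w2=0 w3=0
t2.Δ2 w0=1 w5=0 w4=1 w1=1 clk=1 w2=0 w3=0
t3.Δ0 w0=1 w5=0 w4=1 w1=1 clk=1 w2=0 w3=0
t3.Δ1 w0=1 w5=0 w4=0 w1=1 clk=0 w2=0 w3=0
t4.Δ0 w0=1 w5=0 w4=0 w1=1 clk=0 w2=0 w3=0
t4.Δ1 w0=1 w5=0 w4=0 w1=0 clk=1 w2=0 w3=0
t4.Δ2 w0=0 w5=1 w4=0 w1=0 clk=1 w2=1 w3=0
t4.Δ3 w0=1 w5=1 w4=0 w1=0 clk=1 w2=1 w3=1
t4.Δ4 w0=1 w5=1 w4=0 w1=0 clk=1 w2=1 w3=0
t5.Δ0 w0=1 w5=1 w4=0 w1=0 clk=1 w2=1 w3=0
t5.Δ1 w0=1 w5=1 w4=1 w1=1 clk=0 w2=1 w3=0
t6.Δ0 w0=1 w5=1 w4=1 w1=1 clk=0 w2=1 w3=0
t6.Δ1 w0=1 w5=1 w4=1 w1=1 clk=1 w2=1 w3=0
t6.Δ2 w0=1 w5=1 w4=1 w1=1 clk=1 w2=0 w3=0
t7.Δ0 w0=1 w5=1 w4=1 w1=1 clk=1 w2=0 w3=0
t7.Δ1 w0=1 w5=1 w4=1 w1=1 clk=0 w2=0 w3=0
t8.Δ0 w0=1 w5=1 w4=1 w1=1 clk=0 w2=0 w3=0
t8.Δ1 w0=1 w5=1 w4=0 w1=1 clk=1 w2=0 w3=0
t9.Δ0 w0=1 w5=1 w4=0 w1=1 clk=1 w2=0 w3=0
t9.Δ1 w0=1 w5=1 w4=0 w1=0 clk=0 w2=0 w3=0
t9.Δ2 w0=0 w5=1 w4=0 w1=0 clk=0 w2=0 w3=0
t9.Δ3 w0=0 w5=1 w4=0 w1=0 clk=0 w2=0 w3=1
t10.Δ0 w0=0 w5=1 w4=0 w1=0 clk=0 w2=0 w3=1
t10.Δ1 w0=0 w5=1 w4=1 w1=0 clk=1 w2=0 w3=1
t10.Δ2 w0=1 w5=1 w4=1 w1=0 clk=1 w2=0 w3=1
t10.Δ3 w0=1 w5=1 w4=1 w1=0 clk=1 w2=0 w3=0
t11.Δ0 w0=1 w5=1 w4=1 w1=0 clk=1 w2=0 w3=0
t11.Δ1 w0=1 w5=1 w4=0 w1=1 clk=0 w2=0 w3=0
t12.Δ0 w0=1 w5=1 w4=0 w1=1 clk=0 w2=0 w3=0
t12.Δ1 w0=1 w5=1 w4=1 w1=0 clk=1 w2=0 w3=0
t12.Δ2 w0=1 w5=0 w4=1 w1=0 clk=1 w2=0 w3=0
t13.Δ0 w0=1 w5=0 w4=1 w1=0 clk=1 w2=0 w3=0
t13.Δ1 w0=1 w5=0 w4=1 w1=1 clk=0 w2=0 w3=0
t14.Δ0 w0=1 w5=0 w4=1 w1=1 clk=0 w2=0 w3=0
t14.Δ1 w0=1 w5=0 w4=1 w1=1 clk=1 w2=0 w3=0
t14.Δ2 w0=1 w5=0 w4=1 w1=1 clk=1 w2=1 w3=0
t15.Δ0 w0=1 w5=0 w4=1 w1=1 clk=1 w2=1 w3=0
t15.Δ1 w0=1 w5=0 w4=0 w1=1 clk=0 w2=1 w3=0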